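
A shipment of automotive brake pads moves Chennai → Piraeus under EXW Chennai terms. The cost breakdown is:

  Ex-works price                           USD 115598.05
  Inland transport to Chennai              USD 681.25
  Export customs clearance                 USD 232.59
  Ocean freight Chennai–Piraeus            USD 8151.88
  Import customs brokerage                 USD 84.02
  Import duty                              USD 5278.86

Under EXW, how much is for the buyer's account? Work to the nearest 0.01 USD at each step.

Buyer's account: USD 14428.60

EXW: the seller makes goods available at their premises; the buyer bears all onward costs.
Seller's account: goods 115598.05 = 115598.05
Buyer's account: inland to port 681.25 + export clearance 232.59 + freight 8151.88 + brokerage 84.02 + duty 5278.86 = 14428.60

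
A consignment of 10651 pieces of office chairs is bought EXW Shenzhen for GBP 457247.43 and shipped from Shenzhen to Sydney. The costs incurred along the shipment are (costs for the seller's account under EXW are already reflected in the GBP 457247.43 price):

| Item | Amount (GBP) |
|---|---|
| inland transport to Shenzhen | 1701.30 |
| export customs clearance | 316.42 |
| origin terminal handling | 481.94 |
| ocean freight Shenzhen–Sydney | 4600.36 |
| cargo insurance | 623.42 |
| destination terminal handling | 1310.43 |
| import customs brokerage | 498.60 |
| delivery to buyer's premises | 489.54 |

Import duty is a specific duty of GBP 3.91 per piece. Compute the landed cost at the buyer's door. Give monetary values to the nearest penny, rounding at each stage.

EXW: the seller makes goods available at their premises; the buyer bears all onward costs.
CIF value = EXW price + inland to port + export clearance + origin terminal + freight + insurance = 457247.43 + 1701.30 + 316.42 + 481.94 + 4600.36 + 623.42 = 464970.87
Import duty = 10651 × 3.91 = 41645.41
Buyer bears: inland to port 1701.30 + export clearance 316.42 + origin terminal 481.94 + freight 4600.36 + insurance 623.42 + destination terminal 1310.43 + brokerage 498.60 + delivery 489.54 + duty 41645.41 = 51667.42
Landed cost = invoice 457247.43 + 51667.42 = 508914.85

Total landed cost: GBP 508914.85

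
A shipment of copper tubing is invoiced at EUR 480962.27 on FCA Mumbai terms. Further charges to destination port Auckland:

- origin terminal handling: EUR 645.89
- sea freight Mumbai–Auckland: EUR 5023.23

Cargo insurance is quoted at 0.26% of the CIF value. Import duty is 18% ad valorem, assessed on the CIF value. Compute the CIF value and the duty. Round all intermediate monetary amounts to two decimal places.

CIF value: EUR 487899.93; import duty: EUR 87821.99

Let C be the CIF value. C = FCA price + pre-shipment costs + freight + 0.26% × C
C − 0.26% × C = 480962.27 + 645.89 + 5023.23
0.9974 × C = 486631.39
C = 486631.39 / 0.9974 = 487899.93
Insurance premium = 0.26% × 487899.93 = 1268.54
Import duty = 487899.93 × 18% = 87821.99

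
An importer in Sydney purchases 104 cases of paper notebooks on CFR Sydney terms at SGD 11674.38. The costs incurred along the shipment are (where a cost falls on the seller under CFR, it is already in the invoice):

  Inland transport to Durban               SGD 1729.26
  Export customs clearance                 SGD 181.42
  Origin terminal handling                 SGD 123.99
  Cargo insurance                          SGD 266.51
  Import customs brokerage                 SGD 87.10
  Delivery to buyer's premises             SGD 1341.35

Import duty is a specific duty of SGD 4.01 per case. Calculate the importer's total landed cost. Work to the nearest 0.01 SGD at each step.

CFR: the seller pays costs through ocean freight to the destination port, but not insurance.
Already in the invoice (seller's account under CFR): inland to port, export clearance, origin terminal — exclude.
CIF value = CFR price + insurance = 11674.38 + 266.51 = 11940.89
Import duty = 104 × 4.01 = 417.04
Buyer bears: insurance 266.51 + brokerage 87.10 + delivery 1341.35 + duty 417.04 = 2112.00
Landed cost = invoice 11674.38 + 2112.00 = 13786.38

Total landed cost: SGD 13786.38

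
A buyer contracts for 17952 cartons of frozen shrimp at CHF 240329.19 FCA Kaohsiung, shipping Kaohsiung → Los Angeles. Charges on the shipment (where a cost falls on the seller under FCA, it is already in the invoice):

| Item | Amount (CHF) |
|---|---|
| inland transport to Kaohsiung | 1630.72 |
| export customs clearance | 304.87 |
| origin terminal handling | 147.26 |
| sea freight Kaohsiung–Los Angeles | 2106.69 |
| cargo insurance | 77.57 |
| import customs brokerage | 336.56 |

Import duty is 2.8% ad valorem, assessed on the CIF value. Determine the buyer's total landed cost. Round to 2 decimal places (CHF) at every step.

FCA: the seller delivers export-cleared goods to the carrier; the buyer bears costs from that point.
Already in the invoice (seller's account under FCA): inland to port, export clearance — exclude.
CIF value = FCA price + origin terminal + freight + insurance = 240329.19 + 147.26 + 2106.69 + 77.57 = 242660.71
Import duty = 242660.71 × 2.8% = 6794.50
Buyer bears: origin terminal 147.26 + freight 2106.69 + insurance 77.57 + brokerage 336.56 + duty 6794.50 = 9462.58
Landed cost = invoice 240329.19 + 9462.58 = 249791.77

Total landed cost: CHF 249791.77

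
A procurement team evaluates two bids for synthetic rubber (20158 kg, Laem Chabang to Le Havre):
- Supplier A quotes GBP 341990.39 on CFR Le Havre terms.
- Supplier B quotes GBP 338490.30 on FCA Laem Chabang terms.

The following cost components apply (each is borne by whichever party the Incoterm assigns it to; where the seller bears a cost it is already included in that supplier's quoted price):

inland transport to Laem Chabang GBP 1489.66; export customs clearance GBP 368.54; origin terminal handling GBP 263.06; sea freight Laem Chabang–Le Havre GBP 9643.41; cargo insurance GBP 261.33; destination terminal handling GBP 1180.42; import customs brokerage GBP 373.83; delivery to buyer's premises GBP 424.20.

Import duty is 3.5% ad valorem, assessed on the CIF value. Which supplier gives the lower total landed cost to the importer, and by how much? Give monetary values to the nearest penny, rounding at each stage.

Supplier A is cheaper by GBP 6630.60

Supplier A (CFR):
CIF value = CFR price + insurance = 341990.39 + 261.33 = 342251.72
Import duty = 342251.72 × 3.5% = 11978.81
Buyer bears (A): 261.33 + 1180.42 + 373.83 + 424.20 = 2239.78
Landed cost (A) = invoice 341990.39 + 2239.78 + duty 11978.81 = 356208.98
Supplier B (FCA):
CIF value = FCA price + origin terminal + freight + insurance = 338490.30 + 263.06 + 9643.41 + 261.33 = 348658.10
Import duty = 348658.10 × 3.5% = 12203.03
Buyer bears (B): 263.06 + 9643.41 + 261.33 + 1180.42 + 373.83 + 424.20 = 12146.25
Landed cost (B) = invoice 338490.30 + 12146.25 + duty 12203.03 = 362839.58
Difference = |356208.98 − 362839.58| = 6630.60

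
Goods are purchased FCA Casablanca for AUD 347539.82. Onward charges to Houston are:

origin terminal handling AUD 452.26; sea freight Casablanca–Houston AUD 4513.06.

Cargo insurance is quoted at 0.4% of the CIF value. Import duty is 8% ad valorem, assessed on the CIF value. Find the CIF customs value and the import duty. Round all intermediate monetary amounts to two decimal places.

Let C be the CIF value. C = FCA price + pre-shipment costs + freight + 0.4% × C
C − 0.4% × C = 347539.82 + 452.26 + 4513.06
0.996 × C = 352505.14
C = 352505.14 / 0.996 = 353920.82
Insurance premium = 0.4% × 353920.82 = 1415.68
Import duty = 353920.82 × 8% = 28313.67

CIF value: AUD 353920.82; import duty: AUD 28313.67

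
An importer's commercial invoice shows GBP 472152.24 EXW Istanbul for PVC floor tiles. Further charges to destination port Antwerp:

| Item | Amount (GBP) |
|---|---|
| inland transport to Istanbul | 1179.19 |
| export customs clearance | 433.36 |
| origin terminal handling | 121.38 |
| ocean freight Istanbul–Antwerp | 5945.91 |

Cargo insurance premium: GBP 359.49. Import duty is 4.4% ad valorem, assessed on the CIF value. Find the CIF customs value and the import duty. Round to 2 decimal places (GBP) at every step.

CIF value: GBP 480191.57; import duty: GBP 21128.43

CIF = EXW price + pre-shipment costs + freight + insurance
CIF = 472152.24 + 1179.19 + 433.36 + 121.38 + 5945.91 + 359.49 = 480191.57
Import duty = 480191.57 × 4.4% = 21128.43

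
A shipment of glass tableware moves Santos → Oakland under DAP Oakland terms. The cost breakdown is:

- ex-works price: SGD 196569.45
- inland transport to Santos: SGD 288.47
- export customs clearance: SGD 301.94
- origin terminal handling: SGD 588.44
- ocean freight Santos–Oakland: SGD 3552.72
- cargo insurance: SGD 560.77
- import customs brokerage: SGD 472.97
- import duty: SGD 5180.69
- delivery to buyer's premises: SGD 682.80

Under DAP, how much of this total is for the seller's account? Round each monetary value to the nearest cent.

Seller's account: SGD 202544.59

DAP: the seller bears all costs to the named destination except import duty and clearance.
Seller's account: goods 196569.45 + inland to port 288.47 + export clearance 301.94 + origin terminal 588.44 + freight 3552.72 + insurance 560.77 + delivery 682.80 = 202544.59
Buyer's account: brokerage 472.97 + duty 5180.69 = 5653.66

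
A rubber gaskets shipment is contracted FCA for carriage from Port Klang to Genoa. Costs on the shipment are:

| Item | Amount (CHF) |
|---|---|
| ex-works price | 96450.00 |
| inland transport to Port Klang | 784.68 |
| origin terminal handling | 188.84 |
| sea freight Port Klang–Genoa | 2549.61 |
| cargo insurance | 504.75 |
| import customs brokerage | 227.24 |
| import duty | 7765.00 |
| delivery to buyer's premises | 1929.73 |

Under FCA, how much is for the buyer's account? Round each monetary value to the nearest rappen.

Buyer's account: CHF 13165.17

FCA: the seller delivers export-cleared goods to the carrier; the buyer bears costs from that point.
Seller's account: goods 96450.00 + inland to port 784.68 = 97234.68
Buyer's account: origin terminal 188.84 + freight 2549.61 + insurance 504.75 + brokerage 227.24 + duty 7765.00 + delivery 1929.73 = 13165.17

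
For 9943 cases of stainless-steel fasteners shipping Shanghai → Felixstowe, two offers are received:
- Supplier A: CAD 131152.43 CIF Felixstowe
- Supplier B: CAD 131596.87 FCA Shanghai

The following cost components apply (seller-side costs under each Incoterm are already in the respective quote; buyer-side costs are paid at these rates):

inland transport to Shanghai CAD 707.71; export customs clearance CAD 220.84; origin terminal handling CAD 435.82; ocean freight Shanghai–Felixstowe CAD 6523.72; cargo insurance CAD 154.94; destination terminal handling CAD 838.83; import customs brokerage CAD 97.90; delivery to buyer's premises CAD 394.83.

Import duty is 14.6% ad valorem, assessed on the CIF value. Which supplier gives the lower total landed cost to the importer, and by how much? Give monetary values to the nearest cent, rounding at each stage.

Supplier A is cheaper by CAD 8662.53

Supplier A (CIF):
The CIF price already equals the CIF value: 131152.43
Import duty = 131152.43 × 14.6% = 19148.25
Buyer bears (A): 838.83 + 97.90 + 394.83 = 1331.56
Landed cost (A) = invoice 131152.43 + 1331.56 + duty 19148.25 = 151632.24
Supplier B (FCA):
CIF value = FCA price + origin terminal + freight + insurance = 131596.87 + 435.82 + 6523.72 + 154.94 = 138711.35
Import duty = 138711.35 × 14.6% = 20251.86
Buyer bears (B): 435.82 + 6523.72 + 154.94 + 838.83 + 97.90 + 394.83 = 8446.04
Landed cost (B) = invoice 131596.87 + 8446.04 + duty 20251.86 = 160294.77
Difference = |151632.24 − 160294.77| = 8662.53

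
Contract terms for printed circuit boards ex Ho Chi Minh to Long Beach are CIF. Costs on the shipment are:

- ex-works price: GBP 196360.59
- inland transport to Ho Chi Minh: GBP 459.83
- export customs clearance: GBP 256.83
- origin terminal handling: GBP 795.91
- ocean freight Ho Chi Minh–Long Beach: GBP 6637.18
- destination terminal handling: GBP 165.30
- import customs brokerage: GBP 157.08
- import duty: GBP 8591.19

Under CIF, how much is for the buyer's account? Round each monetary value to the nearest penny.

CIF: the seller pays costs through ocean freight and marine insurance to the destination port.
Seller's account: goods 196360.59 + inland to port 459.83 + export clearance 256.83 + origin terminal 795.91 + freight 6637.18 = 204510.34
Buyer's account: destination terminal 165.30 + brokerage 157.08 + duty 8591.19 = 8913.57

Buyer's account: GBP 8913.57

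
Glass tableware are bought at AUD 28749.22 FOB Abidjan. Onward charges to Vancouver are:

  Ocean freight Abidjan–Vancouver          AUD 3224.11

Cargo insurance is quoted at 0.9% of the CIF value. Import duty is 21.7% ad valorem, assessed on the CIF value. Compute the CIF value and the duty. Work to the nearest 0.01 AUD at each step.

CIF value: AUD 32263.70; import duty: AUD 7001.22

Let C be the CIF value. C = FOB price + freight + 0.9% × C
C − 0.9% × C = 28749.22 + 3224.11
0.991 × C = 31973.33
C = 31973.33 / 0.991 = 32263.70
Insurance premium = 0.9% × 32263.70 = 290.37
Import duty = 32263.70 × 21.7% = 7001.22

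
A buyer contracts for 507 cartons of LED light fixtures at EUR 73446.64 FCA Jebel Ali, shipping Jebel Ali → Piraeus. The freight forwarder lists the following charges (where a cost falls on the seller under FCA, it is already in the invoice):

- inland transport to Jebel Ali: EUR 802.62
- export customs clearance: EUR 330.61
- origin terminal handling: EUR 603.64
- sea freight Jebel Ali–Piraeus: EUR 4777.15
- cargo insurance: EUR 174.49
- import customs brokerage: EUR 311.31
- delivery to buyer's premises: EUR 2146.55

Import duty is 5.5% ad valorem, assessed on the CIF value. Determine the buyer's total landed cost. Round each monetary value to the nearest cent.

Total landed cost: EUR 85804.89

FCA: the seller delivers export-cleared goods to the carrier; the buyer bears costs from that point.
Already in the invoice (seller's account under FCA): inland to port, export clearance — exclude.
CIF value = FCA price + origin terminal + freight + insurance = 73446.64 + 603.64 + 4777.15 + 174.49 = 79001.92
Import duty = 79001.92 × 5.5% = 4345.11
Buyer bears: origin terminal 603.64 + freight 4777.15 + insurance 174.49 + brokerage 311.31 + delivery 2146.55 + duty 4345.11 = 12358.25
Landed cost = invoice 73446.64 + 12358.25 = 85804.89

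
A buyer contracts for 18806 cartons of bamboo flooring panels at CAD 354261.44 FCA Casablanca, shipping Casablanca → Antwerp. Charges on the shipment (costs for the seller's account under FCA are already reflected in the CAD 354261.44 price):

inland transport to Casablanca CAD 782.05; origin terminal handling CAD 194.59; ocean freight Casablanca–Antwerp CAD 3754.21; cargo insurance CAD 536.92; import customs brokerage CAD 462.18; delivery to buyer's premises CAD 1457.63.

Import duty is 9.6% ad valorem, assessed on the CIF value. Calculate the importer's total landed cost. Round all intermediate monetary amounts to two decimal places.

FCA: the seller delivers export-cleared goods to the carrier; the buyer bears costs from that point.
Already in the invoice (seller's account under FCA): inland to port — exclude.
CIF value = FCA price + origin terminal + freight + insurance = 354261.44 + 194.59 + 3754.21 + 536.92 = 358747.16
Import duty = 358747.16 × 9.6% = 34439.73
Buyer bears: origin terminal 194.59 + freight 3754.21 + insurance 536.92 + brokerage 462.18 + delivery 1457.63 + duty 34439.73 = 40845.26
Landed cost = invoice 354261.44 + 40845.26 = 395106.70

Total landed cost: CAD 395106.70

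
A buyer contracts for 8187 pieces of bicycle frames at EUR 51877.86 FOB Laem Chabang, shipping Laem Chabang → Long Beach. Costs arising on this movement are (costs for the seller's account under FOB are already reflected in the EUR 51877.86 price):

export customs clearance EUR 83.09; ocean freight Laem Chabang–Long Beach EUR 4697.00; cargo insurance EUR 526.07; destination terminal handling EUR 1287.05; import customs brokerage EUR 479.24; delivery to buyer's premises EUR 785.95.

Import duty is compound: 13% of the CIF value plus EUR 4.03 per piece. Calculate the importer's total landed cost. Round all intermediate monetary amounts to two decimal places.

Total landed cost: EUR 100069.90

FOB: the seller bears costs until goods are on board at the origin port; the buyer bears freight, insurance and all costs thereafter.
Already in the invoice (seller's account under FOB): export clearance — exclude.
CIF value = FOB price + freight + insurance = 51877.86 + 4697.00 + 526.07 = 57100.93
Ad valorem component: 57100.93 × 13% = 7423.12
Specific component: 8187 × 4.03 = 32993.61
Import duty = 7423.12 + 32993.61 = 40416.73
Buyer bears: freight 4697.00 + insurance 526.07 + destination terminal 1287.05 + brokerage 479.24 + delivery 785.95 + duty 40416.73 = 48192.04
Landed cost = invoice 51877.86 + 48192.04 = 100069.90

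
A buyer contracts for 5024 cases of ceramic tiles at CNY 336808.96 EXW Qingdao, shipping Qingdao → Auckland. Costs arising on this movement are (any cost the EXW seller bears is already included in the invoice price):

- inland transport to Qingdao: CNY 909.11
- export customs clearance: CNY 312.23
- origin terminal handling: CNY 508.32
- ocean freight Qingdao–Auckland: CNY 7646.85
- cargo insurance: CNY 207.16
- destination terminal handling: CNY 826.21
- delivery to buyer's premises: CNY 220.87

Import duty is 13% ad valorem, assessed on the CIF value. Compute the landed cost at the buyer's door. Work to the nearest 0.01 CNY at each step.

EXW: the seller makes goods available at their premises; the buyer bears all onward costs.
CIF value = EXW price + inland to port + export clearance + origin terminal + freight + insurance = 336808.96 + 909.11 + 312.23 + 508.32 + 7646.85 + 207.16 = 346392.63
Import duty = 346392.63 × 13% = 45031.04
Buyer bears: inland to port 909.11 + export clearance 312.23 + origin terminal 508.32 + freight 7646.85 + insurance 207.16 + destination terminal 826.21 + delivery 220.87 + duty 45031.04 = 55661.79
Landed cost = invoice 336808.96 + 55661.79 = 392470.75

Total landed cost: CNY 392470.75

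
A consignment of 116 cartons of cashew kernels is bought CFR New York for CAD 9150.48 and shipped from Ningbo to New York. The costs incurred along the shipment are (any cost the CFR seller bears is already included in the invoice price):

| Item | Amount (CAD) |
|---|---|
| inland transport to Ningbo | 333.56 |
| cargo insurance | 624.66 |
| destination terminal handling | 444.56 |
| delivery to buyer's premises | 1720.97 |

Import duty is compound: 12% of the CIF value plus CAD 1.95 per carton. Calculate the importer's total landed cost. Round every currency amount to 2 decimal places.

Total landed cost: CAD 13339.89

CFR: the seller pays costs through ocean freight to the destination port, but not insurance.
Already in the invoice (seller's account under CFR): inland to port — exclude.
CIF value = CFR price + insurance = 9150.48 + 624.66 = 9775.14
Ad valorem component: 9775.14 × 12% = 1173.02
Specific component: 116 × 1.95 = 226.20
Import duty = 1173.02 + 226.20 = 1399.22
Buyer bears: insurance 624.66 + destination terminal 444.56 + delivery 1720.97 + duty 1399.22 = 4189.41
Landed cost = invoice 9150.48 + 4189.41 = 13339.89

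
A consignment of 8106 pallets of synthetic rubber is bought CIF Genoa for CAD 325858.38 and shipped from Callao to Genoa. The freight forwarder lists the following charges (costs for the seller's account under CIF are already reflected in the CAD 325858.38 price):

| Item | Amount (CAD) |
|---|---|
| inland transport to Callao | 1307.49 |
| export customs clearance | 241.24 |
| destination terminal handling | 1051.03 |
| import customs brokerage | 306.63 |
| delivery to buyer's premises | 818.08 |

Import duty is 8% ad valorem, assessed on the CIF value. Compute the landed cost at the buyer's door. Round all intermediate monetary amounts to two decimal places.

CIF: the seller pays costs through ocean freight and marine insurance to the destination port.
Already in the invoice (seller's account under CIF): inland to port, export clearance — exclude.
The CIF price already equals the CIF value: 325858.38
Import duty = 325858.38 × 8% = 26068.67
Buyer bears: destination terminal 1051.03 + brokerage 306.63 + delivery 818.08 + duty 26068.67 = 28244.41
Landed cost = invoice 325858.38 + 28244.41 = 354102.79

Total landed cost: CAD 354102.79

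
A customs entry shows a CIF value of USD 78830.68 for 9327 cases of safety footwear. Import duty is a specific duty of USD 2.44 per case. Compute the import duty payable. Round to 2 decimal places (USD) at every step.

Import duty: USD 22757.88

Import duty = 9327 × 2.44 = 22757.88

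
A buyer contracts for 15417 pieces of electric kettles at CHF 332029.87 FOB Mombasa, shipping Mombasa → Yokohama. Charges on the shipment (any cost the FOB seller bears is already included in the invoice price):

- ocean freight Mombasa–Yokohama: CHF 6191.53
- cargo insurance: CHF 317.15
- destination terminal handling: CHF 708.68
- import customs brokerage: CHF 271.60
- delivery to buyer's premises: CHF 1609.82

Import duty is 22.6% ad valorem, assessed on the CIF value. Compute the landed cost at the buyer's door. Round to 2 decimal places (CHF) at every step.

Total landed cost: CHF 417638.36

FOB: the seller bears costs until goods are on board at the origin port; the buyer bears freight, insurance and all costs thereafter.
CIF value = FOB price + freight + insurance = 332029.87 + 6191.53 + 317.15 = 338538.55
Import duty = 338538.55 × 22.6% = 76509.71
Buyer bears: freight 6191.53 + insurance 317.15 + destination terminal 708.68 + brokerage 271.60 + delivery 1609.82 + duty 76509.71 = 85608.49
Landed cost = invoice 332029.87 + 85608.49 = 417638.36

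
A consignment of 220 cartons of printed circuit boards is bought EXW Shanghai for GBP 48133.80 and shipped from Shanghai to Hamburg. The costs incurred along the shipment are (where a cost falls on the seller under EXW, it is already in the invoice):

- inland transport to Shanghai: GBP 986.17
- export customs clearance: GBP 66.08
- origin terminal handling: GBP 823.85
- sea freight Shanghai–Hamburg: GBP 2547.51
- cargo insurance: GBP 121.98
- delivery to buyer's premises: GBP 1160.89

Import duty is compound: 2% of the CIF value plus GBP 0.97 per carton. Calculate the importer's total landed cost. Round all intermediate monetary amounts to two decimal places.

Total landed cost: GBP 55107.27

EXW: the seller makes goods available at their premises; the buyer bears all onward costs.
CIF value = EXW price + inland to port + export clearance + origin terminal + freight + insurance = 48133.80 + 986.17 + 66.08 + 823.85 + 2547.51 + 121.98 = 52679.39
Ad valorem component: 52679.39 × 2% = 1053.59
Specific component: 220 × 0.97 = 213.40
Import duty = 1053.59 + 213.40 = 1266.99
Buyer bears: inland to port 986.17 + export clearance 66.08 + origin terminal 823.85 + freight 2547.51 + insurance 121.98 + delivery 1160.89 + duty 1266.99 = 6973.47
Landed cost = invoice 48133.80 + 6973.47 = 55107.27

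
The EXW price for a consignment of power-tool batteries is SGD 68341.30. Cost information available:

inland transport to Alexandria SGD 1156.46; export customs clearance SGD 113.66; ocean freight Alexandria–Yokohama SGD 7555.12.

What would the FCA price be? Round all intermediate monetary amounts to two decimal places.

Not relevant to the conversion: freight — on the buyer under both terms; not part of either seller's price.
From EXW to FCA, the seller additionally bears: inland to port, export clearance.
FCA price = 68341.30 + 1156.46 + 113.66 = 69611.42

FCA price: SGD 69611.42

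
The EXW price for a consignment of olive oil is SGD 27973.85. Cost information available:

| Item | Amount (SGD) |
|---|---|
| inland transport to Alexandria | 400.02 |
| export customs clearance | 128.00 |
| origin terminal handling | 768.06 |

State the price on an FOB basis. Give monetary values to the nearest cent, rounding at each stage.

From EXW to FOB, the seller additionally bears: inland to port, export clearance, origin terminal.
FOB price = 27973.85 + 400.02 + 128.00 + 768.06 = 29269.93

FOB price: SGD 29269.93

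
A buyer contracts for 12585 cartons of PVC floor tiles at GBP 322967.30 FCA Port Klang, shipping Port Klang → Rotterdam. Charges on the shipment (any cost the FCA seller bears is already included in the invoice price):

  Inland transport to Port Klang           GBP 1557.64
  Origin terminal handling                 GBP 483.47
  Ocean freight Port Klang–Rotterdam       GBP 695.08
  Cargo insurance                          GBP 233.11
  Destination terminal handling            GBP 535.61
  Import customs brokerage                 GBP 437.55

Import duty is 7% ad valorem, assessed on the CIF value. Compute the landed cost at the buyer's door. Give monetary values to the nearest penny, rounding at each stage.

FCA: the seller delivers export-cleared goods to the carrier; the buyer bears costs from that point.
Already in the invoice (seller's account under FCA): inland to port — exclude.
CIF value = FCA price + origin terminal + freight + insurance = 322967.30 + 483.47 + 695.08 + 233.11 = 324378.96
Import duty = 324378.96 × 7% = 22706.53
Buyer bears: origin terminal 483.47 + freight 695.08 + insurance 233.11 + destination terminal 535.61 + brokerage 437.55 + duty 22706.53 = 25091.35
Landed cost = invoice 322967.30 + 25091.35 = 348058.65

Total landed cost: GBP 348058.65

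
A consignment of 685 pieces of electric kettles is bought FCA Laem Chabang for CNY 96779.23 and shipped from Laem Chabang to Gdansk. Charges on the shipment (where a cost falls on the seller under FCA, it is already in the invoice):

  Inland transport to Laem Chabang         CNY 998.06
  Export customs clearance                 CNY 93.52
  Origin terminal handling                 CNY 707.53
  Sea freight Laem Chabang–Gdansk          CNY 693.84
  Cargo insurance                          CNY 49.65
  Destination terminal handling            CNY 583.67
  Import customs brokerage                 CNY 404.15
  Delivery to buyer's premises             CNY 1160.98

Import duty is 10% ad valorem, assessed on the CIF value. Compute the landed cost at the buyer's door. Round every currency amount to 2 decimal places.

FCA: the seller delivers export-cleared goods to the carrier; the buyer bears costs from that point.
Already in the invoice (seller's account under FCA): inland to port, export clearance — exclude.
CIF value = FCA price + origin terminal + freight + insurance = 96779.23 + 707.53 + 693.84 + 49.65 = 98230.25
Import duty = 98230.25 × 10% = 9823.03
Buyer bears: origin terminal 707.53 + freight 693.84 + insurance 49.65 + destination terminal 583.67 + brokerage 404.15 + delivery 1160.98 + duty 9823.03 = 13422.85
Landed cost = invoice 96779.23 + 13422.85 = 110202.08

Total landed cost: CNY 110202.08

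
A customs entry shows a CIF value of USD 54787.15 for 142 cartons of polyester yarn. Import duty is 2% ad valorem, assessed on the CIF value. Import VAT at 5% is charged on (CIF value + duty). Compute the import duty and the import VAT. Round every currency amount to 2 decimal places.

Import duty: USD 1095.74; import VAT: USD 2794.14

Import duty = 54787.15 × 2% = 1095.74
VAT base = CIF + duty = 54787.15 + 1095.74 = 55882.89
Import VAT = 55882.89 × 5% = 2794.14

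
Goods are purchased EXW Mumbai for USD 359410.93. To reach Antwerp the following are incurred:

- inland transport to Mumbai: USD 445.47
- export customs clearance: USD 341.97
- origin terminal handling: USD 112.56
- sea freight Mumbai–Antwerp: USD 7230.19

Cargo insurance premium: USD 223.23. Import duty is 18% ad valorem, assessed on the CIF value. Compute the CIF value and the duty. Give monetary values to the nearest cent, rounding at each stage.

CIF = EXW price + pre-shipment costs + freight + insurance
CIF = 359410.93 + 445.47 + 341.97 + 112.56 + 7230.19 + 223.23 = 367764.35
Import duty = 367764.35 × 18% = 66197.58

CIF value: USD 367764.35; import duty: USD 66197.58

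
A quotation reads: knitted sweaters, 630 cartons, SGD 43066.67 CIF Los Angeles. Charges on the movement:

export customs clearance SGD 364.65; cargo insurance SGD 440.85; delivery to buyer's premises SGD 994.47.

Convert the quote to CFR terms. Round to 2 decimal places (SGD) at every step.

Not relevant to the conversion: export clearance — on the seller under both CIF and CFR; already in the CIF price and stays in the CFR price. delivery — on the buyer under both terms; not part of either seller's price.
From CIF to CFR, the seller no longer bears: insurance.
CFR price = 43066.67 − 440.85 = 42625.82

CFR price: SGD 42625.82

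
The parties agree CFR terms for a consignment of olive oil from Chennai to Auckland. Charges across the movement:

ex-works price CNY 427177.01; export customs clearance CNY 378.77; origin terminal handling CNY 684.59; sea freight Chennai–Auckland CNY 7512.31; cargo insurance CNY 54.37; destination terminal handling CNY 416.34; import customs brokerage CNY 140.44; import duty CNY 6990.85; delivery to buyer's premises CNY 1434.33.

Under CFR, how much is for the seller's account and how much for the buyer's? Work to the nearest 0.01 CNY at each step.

CFR: the seller pays costs through ocean freight to the destination port, but not insurance.
Seller's account: goods 427177.01 + export clearance 378.77 + origin terminal 684.59 + freight 7512.31 = 435752.68
Buyer's account: insurance 54.37 + destination terminal 416.34 + brokerage 140.44 + duty 6990.85 + delivery 1434.33 = 9036.33

Seller: CNY 435752.68; buyer: CNY 9036.33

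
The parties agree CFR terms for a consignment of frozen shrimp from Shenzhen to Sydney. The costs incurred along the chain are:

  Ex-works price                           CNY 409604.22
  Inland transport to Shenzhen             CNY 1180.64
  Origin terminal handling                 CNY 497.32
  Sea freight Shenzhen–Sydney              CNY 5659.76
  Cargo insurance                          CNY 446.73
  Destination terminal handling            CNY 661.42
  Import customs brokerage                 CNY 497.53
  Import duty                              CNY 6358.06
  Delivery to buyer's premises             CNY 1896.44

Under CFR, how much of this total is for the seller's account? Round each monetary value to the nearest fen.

Seller's account: CNY 416941.94

CFR: the seller pays costs through ocean freight to the destination port, but not insurance.
Seller's account: goods 409604.22 + inland to port 1180.64 + origin terminal 497.32 + freight 5659.76 = 416941.94
Buyer's account: insurance 446.73 + destination terminal 661.42 + brokerage 497.53 + duty 6358.06 + delivery 1896.44 = 9860.18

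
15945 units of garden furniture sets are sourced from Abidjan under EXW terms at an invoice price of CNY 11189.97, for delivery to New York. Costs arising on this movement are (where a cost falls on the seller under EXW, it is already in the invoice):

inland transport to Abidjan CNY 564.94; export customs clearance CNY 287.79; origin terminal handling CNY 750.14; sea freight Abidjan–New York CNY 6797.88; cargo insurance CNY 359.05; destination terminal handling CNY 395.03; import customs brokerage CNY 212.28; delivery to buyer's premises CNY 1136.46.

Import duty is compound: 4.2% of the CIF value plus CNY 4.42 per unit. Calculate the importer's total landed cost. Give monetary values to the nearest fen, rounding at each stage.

Total landed cost: CNY 93008.33

EXW: the seller makes goods available at their premises; the buyer bears all onward costs.
CIF value = EXW price + inland to port + export clearance + origin terminal + freight + insurance = 11189.97 + 564.94 + 287.79 + 750.14 + 6797.88 + 359.05 = 19949.77
Ad valorem component: 19949.77 × 4.2% = 837.89
Specific component: 15945 × 4.42 = 70476.90
Import duty = 837.89 + 70476.90 = 71314.79
Buyer bears: inland to port 564.94 + export clearance 287.79 + origin terminal 750.14 + freight 6797.88 + insurance 359.05 + destination terminal 395.03 + brokerage 212.28 + delivery 1136.46 + duty 71314.79 = 81818.36
Landed cost = invoice 11189.97 + 81818.36 = 93008.33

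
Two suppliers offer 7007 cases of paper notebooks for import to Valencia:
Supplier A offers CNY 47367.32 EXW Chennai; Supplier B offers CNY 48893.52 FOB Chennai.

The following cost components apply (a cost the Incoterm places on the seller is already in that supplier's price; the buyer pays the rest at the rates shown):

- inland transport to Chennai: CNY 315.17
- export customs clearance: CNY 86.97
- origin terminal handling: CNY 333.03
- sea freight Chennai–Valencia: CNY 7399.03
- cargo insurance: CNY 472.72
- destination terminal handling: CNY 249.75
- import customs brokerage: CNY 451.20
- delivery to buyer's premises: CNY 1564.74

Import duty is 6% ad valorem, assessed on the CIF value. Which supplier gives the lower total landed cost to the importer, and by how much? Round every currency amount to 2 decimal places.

Supplier A is cheaper by CNY 838.50

Supplier A (EXW):
CIF value = EXW price + inland to port + export clearance + origin terminal + freight + insurance = 47367.32 + 315.17 + 86.97 + 333.03 + 7399.03 + 472.72 = 55974.24
Import duty = 55974.24 × 6% = 3358.45
Buyer bears (A): 315.17 + 86.97 + 333.03 + 7399.03 + 472.72 + 249.75 + 451.20 + 1564.74 = 10872.61
Landed cost (A) = invoice 47367.32 + 10872.61 + duty 3358.45 = 61598.38
Supplier B (FOB):
CIF value = FOB price + freight + insurance = 48893.52 + 7399.03 + 472.72 = 56765.27
Import duty = 56765.27 × 6% = 3405.92
Buyer bears (B): 7399.03 + 472.72 + 249.75 + 451.20 + 1564.74 = 10137.44
Landed cost (B) = invoice 48893.52 + 10137.44 + duty 3405.92 = 62436.88
Difference = |61598.38 − 62436.88| = 838.50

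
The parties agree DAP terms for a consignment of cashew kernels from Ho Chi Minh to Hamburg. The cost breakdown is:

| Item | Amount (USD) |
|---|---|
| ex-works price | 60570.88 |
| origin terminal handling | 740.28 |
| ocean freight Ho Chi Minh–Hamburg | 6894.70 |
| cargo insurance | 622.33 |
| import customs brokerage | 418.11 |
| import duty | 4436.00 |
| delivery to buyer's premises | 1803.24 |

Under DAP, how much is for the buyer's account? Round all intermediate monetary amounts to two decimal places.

DAP: the seller bears all costs to the named destination except import duty and clearance.
Seller's account: goods 60570.88 + origin terminal 740.28 + freight 6894.70 + insurance 622.33 + delivery 1803.24 = 70631.43
Buyer's account: brokerage 418.11 + duty 4436.00 = 4854.11

Buyer's account: USD 4854.11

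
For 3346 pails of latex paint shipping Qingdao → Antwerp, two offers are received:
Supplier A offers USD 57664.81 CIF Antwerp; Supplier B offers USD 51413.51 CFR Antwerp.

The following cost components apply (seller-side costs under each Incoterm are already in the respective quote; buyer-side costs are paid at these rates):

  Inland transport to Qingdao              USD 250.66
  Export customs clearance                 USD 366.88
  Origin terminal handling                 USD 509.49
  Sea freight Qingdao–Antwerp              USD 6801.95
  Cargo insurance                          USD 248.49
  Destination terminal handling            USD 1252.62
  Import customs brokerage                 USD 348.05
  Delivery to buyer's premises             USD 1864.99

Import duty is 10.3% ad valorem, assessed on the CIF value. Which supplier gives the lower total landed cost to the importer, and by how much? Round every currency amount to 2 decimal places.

Supplier A (CIF):
The CIF price already equals the CIF value: 57664.81
Import duty = 57664.81 × 10.3% = 5939.48
Buyer bears (A): 1252.62 + 348.05 + 1864.99 = 3465.66
Landed cost (A) = invoice 57664.81 + 3465.66 + duty 5939.48 = 67069.95
Supplier B (CFR):
CIF value = CFR price + insurance = 51413.51 + 248.49 = 51662.00
Import duty = 51662.00 × 10.3% = 5321.19
Buyer bears (B): 248.49 + 1252.62 + 348.05 + 1864.99 = 3714.15
Landed cost (B) = invoice 51413.51 + 3714.15 + duty 5321.19 = 60448.85
Difference = |67069.95 − 60448.85| = 6621.10

Supplier B is cheaper by USD 6621.10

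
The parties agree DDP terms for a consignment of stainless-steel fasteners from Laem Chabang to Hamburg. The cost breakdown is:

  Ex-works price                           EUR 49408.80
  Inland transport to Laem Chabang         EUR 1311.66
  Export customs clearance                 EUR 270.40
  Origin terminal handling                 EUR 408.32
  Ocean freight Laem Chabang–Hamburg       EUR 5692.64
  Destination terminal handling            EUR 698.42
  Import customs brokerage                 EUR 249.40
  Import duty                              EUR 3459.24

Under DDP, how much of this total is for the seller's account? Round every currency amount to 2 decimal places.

DDP: the seller bears all costs including import duty.
Seller's account: goods 49408.80 + inland to port 1311.66 + export clearance 270.40 + origin terminal 408.32 + freight 5692.64 + destination terminal 698.42 + brokerage 249.40 + duty 3459.24 = 61498.88
Buyer's account: 0.00

Seller's account: EUR 61498.88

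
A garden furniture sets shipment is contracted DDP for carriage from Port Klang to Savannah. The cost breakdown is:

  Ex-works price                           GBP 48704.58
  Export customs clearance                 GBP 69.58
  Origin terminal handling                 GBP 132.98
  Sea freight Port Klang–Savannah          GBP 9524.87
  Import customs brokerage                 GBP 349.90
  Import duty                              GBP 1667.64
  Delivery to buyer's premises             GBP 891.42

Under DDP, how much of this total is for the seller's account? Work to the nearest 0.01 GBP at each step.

Seller's account: GBP 61340.97

DDP: the seller bears all costs including import duty.
Seller's account: goods 48704.58 + export clearance 69.58 + origin terminal 132.98 + freight 9524.87 + brokerage 349.90 + duty 1667.64 + delivery 891.42 = 61340.97
Buyer's account: 0.00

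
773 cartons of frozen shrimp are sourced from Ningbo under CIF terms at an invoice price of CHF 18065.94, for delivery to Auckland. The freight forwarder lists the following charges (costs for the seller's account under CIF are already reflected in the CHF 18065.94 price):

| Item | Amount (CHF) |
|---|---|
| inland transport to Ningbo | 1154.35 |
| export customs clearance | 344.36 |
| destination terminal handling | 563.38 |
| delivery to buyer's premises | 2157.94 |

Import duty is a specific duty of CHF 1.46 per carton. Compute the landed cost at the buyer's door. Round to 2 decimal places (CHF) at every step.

CIF: the seller pays costs through ocean freight and marine insurance to the destination port.
Already in the invoice (seller's account under CIF): inland to port, export clearance — exclude.
The CIF price already equals the CIF value: 18065.94
Import duty = 773 × 1.46 = 1128.58
Buyer bears: destination terminal 563.38 + delivery 2157.94 + duty 1128.58 = 3849.90
Landed cost = invoice 18065.94 + 3849.90 = 21915.84

Total landed cost: CHF 21915.84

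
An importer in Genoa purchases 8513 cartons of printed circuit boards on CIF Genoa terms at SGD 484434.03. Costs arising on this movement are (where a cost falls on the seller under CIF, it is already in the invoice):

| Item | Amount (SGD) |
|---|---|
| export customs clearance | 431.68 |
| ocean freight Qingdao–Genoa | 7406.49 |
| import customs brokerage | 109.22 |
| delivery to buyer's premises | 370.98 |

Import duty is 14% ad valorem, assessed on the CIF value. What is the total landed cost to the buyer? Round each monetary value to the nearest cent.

CIF: the seller pays costs through ocean freight and marine insurance to the destination port.
Already in the invoice (seller's account under CIF): export clearance, freight — exclude.
The CIF price already equals the CIF value: 484434.03
Import duty = 484434.03 × 14% = 67820.76
Buyer bears: brokerage 109.22 + delivery 370.98 + duty 67820.76 = 68300.96
Landed cost = invoice 484434.03 + 68300.96 = 552734.99

Total landed cost: SGD 552734.99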